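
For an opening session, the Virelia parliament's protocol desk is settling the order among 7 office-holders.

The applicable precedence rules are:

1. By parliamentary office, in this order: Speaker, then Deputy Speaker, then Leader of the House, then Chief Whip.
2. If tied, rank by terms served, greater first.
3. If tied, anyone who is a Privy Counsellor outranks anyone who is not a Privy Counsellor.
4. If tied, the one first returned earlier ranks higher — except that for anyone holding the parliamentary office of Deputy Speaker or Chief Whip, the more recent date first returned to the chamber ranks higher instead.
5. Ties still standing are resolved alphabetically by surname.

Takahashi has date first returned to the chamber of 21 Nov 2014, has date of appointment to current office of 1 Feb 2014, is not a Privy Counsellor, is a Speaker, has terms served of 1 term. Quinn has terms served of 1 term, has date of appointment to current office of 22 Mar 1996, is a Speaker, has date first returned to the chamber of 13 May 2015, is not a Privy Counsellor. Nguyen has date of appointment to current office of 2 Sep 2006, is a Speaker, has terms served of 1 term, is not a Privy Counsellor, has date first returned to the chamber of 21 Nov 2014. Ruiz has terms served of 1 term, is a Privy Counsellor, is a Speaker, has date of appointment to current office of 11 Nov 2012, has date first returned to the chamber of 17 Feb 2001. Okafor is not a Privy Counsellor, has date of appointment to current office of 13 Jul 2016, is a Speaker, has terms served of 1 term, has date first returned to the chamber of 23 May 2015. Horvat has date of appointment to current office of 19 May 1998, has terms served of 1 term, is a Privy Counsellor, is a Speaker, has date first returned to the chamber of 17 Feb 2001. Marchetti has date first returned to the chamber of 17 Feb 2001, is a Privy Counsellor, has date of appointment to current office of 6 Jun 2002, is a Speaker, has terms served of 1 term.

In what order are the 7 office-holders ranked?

By parliamentary office: Horvat, Marchetti, Ruiz, Nguyen, Takahashi, Quinn and Okafor (Speaker).
Horvat, Marchetti, Ruiz, Nguyen, Takahashi, Quinn and Okafor all have terms served 1 term, so the next rule applies.
Among Horvat, Marchetti, Ruiz, Nguyen, Takahashi, Quinn and Okafor, a Privy Counsellor before not a Privy Counsellor: Horvat, Marchetti and Ruiz (a Privy Counsellor) before Nguyen, Takahashi, Quinn and Okafor (not a Privy Counsellor).
Horvat, Marchetti and Ruiz all have date first returned to the chamber 17 Feb 2001, so the next rule applies.
Among Horvat, Marchetti and Ruiz, alphabetically by surname: Horvat before Marchetti before Ruiz.
Among Nguyen, Takahashi, Quinn and Okafor, by date first returned to the chamber (earlier first): Nguyen and Takahashi (21 Nov 2014) before Quinn (13 May 2015) before Okafor (23 May 2015).
Among Nguyen and Takahashi, alphabetically by surname: Nguyen before Takahashi.
Full order: Horvat, Marchetti, Ruiz, Nguyen, Takahashi, Quinn, Okafor.

Horvat, Marchetti, Ruiz, Nguyen, Takahashi, Quinn, Okafor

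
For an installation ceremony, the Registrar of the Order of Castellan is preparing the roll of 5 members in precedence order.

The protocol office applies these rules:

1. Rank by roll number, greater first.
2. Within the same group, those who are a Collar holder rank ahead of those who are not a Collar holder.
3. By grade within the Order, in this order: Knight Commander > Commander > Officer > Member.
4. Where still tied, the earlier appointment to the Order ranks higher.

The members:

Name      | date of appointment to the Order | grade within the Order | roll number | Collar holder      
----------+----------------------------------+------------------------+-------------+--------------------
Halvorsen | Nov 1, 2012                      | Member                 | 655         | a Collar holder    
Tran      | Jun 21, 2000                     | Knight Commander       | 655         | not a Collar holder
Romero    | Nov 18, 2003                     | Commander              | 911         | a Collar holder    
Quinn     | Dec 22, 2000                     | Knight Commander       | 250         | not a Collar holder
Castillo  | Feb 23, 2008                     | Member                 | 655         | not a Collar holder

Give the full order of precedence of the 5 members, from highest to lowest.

By roll number (higher first): Romero (911); then Halvorsen, Tran and Castillo (each 655); then Quinn (250).
Among Halvorsen, Tran and Castillo, a Collar holder before not a Collar holder: Halvorsen (a Collar holder) before Tran and Castillo (not a Collar holder).
Among Tran and Castillo, by grade within the Order: Tran (Knight Commander) before Castillo (Member).
Full order: Romero, Halvorsen, Tran, Castillo, Quinn.

Romero, Halvorsen, Tran, Castillo, Quinn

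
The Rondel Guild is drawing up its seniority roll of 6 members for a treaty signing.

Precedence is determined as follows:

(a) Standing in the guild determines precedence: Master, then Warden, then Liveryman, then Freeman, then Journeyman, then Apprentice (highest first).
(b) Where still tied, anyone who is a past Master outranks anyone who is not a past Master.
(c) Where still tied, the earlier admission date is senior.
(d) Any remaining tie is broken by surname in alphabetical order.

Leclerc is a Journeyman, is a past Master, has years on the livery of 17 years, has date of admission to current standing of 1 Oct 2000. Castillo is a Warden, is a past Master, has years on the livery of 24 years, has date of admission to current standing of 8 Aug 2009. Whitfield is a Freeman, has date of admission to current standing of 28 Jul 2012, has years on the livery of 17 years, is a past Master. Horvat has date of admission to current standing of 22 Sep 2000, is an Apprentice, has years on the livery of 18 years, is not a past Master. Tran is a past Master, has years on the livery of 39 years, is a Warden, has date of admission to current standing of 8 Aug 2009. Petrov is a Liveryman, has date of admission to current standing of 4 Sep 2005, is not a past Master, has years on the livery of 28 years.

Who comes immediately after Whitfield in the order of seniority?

By standing in the guild: Castillo and Tran (Warden); then Petrov (Liveryman); then Whitfield (Freeman); then Leclerc (Journeyman); then Horvat (Apprentice).
Castillo and Tran are each a past Master, so the next rule applies.
Castillo and Tran both have date of admission to current standing 8 Aug 2009, so the next rule applies.
Among Castillo and Tran, alphabetically by surname: Castillo before Tran.
Order: Castillo, Tran, Petrov, Whitfield, Leclerc, Horvat.

Leclerc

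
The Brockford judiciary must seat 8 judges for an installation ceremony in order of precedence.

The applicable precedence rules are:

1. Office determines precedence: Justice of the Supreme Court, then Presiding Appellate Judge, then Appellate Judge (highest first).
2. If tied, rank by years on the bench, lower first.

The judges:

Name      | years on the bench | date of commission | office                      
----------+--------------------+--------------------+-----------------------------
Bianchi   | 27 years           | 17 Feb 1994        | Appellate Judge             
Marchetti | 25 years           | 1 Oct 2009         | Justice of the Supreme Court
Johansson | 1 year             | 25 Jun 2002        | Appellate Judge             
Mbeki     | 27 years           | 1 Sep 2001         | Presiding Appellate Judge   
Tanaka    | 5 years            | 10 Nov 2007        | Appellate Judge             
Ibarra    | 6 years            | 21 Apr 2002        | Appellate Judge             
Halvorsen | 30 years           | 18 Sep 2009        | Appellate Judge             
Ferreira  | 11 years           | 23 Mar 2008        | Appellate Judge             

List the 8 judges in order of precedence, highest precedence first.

Marchetti, Mbeki, Johansson, Tanaka, Ibarra, Ferreira, Bianchi, Halvorsen

By office: Marchetti (Justice of the Supreme Court); then Mbeki (Presiding Appellate Judge); then Johansson, Tanaka, Ibarra, Ferreira, Bianchi and Halvorsen (Appellate Judge).
Among Johansson, Tanaka, Ibarra, Ferreira, Bianchi and Halvorsen, by years on the bench (lower first): Johansson (1 year) before Tanaka (5 years) before Ibarra (6 years) before Ferreira (11 years) before Bianchi (27 years) before Halvorsen (30 years).
Full order: Marchetti, Mbeki, Johansson, Tanaka, Ibarra, Ferreira, Bianchi, Halvorsen.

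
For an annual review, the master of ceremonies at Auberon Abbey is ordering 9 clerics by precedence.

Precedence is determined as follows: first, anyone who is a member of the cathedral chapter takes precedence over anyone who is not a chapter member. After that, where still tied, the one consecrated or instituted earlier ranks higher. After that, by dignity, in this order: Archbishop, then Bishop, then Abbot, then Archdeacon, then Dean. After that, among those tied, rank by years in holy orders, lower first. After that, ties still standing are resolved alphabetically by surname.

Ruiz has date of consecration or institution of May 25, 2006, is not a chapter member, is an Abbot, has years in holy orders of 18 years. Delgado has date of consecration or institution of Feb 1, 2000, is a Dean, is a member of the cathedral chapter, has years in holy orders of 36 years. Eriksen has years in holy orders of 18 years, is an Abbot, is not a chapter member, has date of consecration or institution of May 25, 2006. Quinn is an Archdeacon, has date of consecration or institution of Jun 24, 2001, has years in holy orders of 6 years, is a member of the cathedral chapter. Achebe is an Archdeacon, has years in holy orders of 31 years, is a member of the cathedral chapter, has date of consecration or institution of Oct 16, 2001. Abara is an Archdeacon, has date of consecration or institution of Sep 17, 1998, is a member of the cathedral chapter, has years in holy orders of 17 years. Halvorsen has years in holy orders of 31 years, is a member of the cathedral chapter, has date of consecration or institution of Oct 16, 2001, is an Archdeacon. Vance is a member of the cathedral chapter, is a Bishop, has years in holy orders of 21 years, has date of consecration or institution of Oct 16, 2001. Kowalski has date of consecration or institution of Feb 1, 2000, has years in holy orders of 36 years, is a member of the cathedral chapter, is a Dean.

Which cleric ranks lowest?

By the first rule: Abara, Delgado, Kowalski, Quinn, Vance, Achebe and Halvorsen (each a member of the cathedral chapter); then Eriksen and Ruiz (both not a chapter member).
Among Abara, Delgado, Kowalski, Quinn, Vance, Achebe and Halvorsen, by date of consecration or institution (earlier first): Abara (Sep 17, 1998) before Delgado and Kowalski (Feb 1, 2000) before Quinn (Jun 24, 2001) before Vance, Achebe and Halvorsen (Oct 16, 2001).
Delgado and Kowalski are each Dean, so the next rule applies.
Delgado and Kowalski both have years in holy orders 36 years, so the next rule applies.
Among Delgado and Kowalski, alphabetically by surname: Delgado before Kowalski.
Among Vance, Achebe and Halvorsen, by dignity: Vance (Bishop) before Achebe and Halvorsen (Archdeacon).
Achebe and Halvorsen both have years in holy orders 31 years, so the next rule applies.
Among Achebe and Halvorsen, alphabetically by surname: Achebe before Halvorsen.
Eriksen and Ruiz both have date of consecration or institution May 25, 2006, so the next rule applies.
Eriksen and Ruiz are each Abbot, so the next rule applies.
Eriksen and Ruiz both have years in holy orders 18 years, so the next rule applies.
Among Eriksen and Ruiz, alphabetically by surname: Eriksen before Ruiz.
Order: Abara, Delgado, Kowalski, Quinn, Vance, Achebe, Halvorsen, Eriksen, Ruiz.

Ruiz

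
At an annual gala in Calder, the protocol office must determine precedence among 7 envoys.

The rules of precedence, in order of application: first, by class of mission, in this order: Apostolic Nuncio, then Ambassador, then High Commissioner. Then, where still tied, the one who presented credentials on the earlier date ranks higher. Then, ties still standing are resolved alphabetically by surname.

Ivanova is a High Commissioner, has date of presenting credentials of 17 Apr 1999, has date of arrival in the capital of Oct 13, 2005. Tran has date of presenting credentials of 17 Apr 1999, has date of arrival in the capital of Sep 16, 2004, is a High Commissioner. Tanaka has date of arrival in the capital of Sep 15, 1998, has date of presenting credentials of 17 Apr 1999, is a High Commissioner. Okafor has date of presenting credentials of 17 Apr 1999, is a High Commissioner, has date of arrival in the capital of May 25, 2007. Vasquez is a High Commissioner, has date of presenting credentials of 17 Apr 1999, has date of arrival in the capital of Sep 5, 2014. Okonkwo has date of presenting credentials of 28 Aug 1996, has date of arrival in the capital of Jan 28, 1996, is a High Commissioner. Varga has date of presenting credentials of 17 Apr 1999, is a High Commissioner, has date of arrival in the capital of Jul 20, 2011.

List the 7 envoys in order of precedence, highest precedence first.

Okonkwo, Ivanova, Okafor, Tanaka, Tran, Varga, Vasquez

By class of mission: Okonkwo, Ivanova, Okafor, Tanaka, Tran, Varga and Vasquez (High Commissioner).
Among Okonkwo, Ivanova, Okafor, Tanaka, Tran, Varga and Vasquez, by date of presenting credentials (earlier first): Okonkwo (28 Aug 1996) before Ivanova, Okafor, Tanaka, Tran, Varga and Vasquez (17 Apr 1999).
Among Ivanova, Okafor, Tanaka, Tran, Varga and Vasquez, alphabetically by surname: Ivanova before Okafor before Tanaka before Tran before Varga before Vasquez.
Full order: Okonkwo, Ivanova, Okafor, Tanaka, Tran, Varga, Vasquez.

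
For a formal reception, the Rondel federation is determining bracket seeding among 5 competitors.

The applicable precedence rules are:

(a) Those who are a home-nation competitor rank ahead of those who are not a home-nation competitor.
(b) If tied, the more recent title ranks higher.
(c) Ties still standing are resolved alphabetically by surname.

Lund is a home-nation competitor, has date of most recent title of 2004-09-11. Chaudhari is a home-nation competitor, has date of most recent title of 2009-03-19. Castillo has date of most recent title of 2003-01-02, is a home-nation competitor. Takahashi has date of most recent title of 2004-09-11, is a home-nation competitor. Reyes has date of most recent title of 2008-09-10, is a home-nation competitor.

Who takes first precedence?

By the first rule: Chaudhari, Reyes, Lund, Takahashi and Castillo (each a home-nation competitor).
Among Chaudhari, Reyes, Lund, Takahashi and Castillo, by date of most recent title (later first): Chaudhari (2009-03-19) before Reyes (2008-09-10) before Lund and Takahashi (2004-09-11) before Castillo (2003-01-02).
Among Lund and Takahashi, alphabetically by surname: Lund before Takahashi.
Order: Chaudhari, Reyes, Lund, Takahashi, Castillo.

Chaudhari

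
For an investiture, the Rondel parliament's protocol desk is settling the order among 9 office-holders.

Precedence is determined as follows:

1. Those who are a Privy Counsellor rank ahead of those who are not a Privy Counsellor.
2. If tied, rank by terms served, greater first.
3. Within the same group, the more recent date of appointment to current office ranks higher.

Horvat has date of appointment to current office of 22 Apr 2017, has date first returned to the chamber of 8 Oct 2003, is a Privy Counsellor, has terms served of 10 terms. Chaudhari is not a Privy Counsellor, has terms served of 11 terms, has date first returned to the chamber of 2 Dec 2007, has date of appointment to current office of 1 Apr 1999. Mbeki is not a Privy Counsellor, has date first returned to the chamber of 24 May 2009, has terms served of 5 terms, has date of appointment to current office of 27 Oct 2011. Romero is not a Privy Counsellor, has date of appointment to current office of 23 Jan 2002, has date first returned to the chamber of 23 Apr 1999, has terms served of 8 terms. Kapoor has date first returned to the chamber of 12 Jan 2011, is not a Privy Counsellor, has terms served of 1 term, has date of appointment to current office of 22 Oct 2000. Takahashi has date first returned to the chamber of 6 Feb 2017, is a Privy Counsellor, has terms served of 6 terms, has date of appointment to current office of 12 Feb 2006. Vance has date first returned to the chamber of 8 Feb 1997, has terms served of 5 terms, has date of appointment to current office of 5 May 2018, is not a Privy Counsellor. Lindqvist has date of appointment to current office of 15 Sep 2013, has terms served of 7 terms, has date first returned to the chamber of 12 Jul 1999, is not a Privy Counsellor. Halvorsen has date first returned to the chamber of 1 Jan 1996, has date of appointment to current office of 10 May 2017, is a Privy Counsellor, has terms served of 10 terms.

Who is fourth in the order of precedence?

Chaudhari

By the first rule: Halvorsen, Horvat and Takahashi (each a Privy Counsellor); then Chaudhari, Romero, Lindqvist, Vance, Mbeki and Kapoor (each not a Privy Counsellor).
Among Halvorsen, Horvat and Takahashi, by terms served (higher first): Halvorsen and Horvat (10 terms) before Takahashi (6 terms).
Among Halvorsen and Horvat, by date of appointment to current office (later first): Halvorsen (10 May 2017) before Horvat (22 Apr 2017).
Among Chaudhari, Romero, Lindqvist, Vance, Mbeki and Kapoor, by terms served (higher first): Chaudhari (11 terms) before Romero (8 terms) before Lindqvist (7 terms) before Vance and Mbeki (5 terms) before Kapoor (1 term).
Among Vance and Mbeki, by date of appointment to current office (later first): Vance (5 May 2018) before Mbeki (27 Oct 2011).
Order: Halvorsen, Horvat, Takahashi, Chaudhari, Romero, Lindqvist, Vance, Mbeki, Kapoor.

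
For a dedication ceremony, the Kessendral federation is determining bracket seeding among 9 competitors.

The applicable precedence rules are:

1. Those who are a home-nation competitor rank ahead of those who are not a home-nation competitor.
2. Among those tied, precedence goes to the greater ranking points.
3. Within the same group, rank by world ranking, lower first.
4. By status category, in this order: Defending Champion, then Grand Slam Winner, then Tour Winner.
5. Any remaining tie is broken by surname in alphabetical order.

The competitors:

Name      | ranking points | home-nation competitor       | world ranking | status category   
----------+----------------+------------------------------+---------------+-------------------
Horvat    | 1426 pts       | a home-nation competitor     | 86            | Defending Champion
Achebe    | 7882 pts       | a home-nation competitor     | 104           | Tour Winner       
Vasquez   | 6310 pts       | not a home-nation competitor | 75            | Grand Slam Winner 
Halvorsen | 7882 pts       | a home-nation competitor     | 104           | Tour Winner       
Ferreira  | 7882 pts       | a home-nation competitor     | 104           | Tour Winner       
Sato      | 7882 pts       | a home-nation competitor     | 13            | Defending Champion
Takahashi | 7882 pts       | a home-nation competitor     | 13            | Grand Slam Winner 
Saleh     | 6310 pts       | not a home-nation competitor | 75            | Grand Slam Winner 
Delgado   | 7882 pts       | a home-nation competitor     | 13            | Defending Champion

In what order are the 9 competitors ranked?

By the first rule: Delgado, Sato, Takahashi, Achebe, Ferreira, Halvorsen and Horvat (each a home-nation competitor); then Saleh and Vasquez (both not a home-nation competitor).
Among Delgado, Sato, Takahashi, Achebe, Ferreira, Halvorsen and Horvat, by ranking points (higher first): Delgado, Sato, Takahashi, Achebe, Ferreira and Halvorsen (7882 pts) before Horvat (1426 pts).
Among Delgado, Sato, Takahashi, Achebe, Ferreira and Halvorsen, by world ranking (lower first): Delgado, Sato and Takahashi (13) before Achebe, Ferreira and Halvorsen (104).
Among Delgado, Sato and Takahashi, by status category: Delgado and Sato (Defending Champion) before Takahashi (Grand Slam Winner).
Among Delgado and Sato, alphabetically by surname: Delgado before Sato.
Achebe, Ferreira and Halvorsen are each Tour Winner, so the next rule applies.
Among Achebe, Ferreira and Halvorsen, alphabetically by surname: Achebe before Ferreira before Halvorsen.
Saleh and Vasquez both have ranking points 6310 pts, so the next rule applies.
Saleh and Vasquez both have world ranking 75, so the next rule applies.
Saleh and Vasquez are each Grand Slam Winner, so the next rule applies.
Among Saleh and Vasquez, alphabetically by surname: Saleh before Vasquez.
Full order: Delgado, Sato, Takahashi, Achebe, Ferreira, Halvorsen, Horvat, Saleh, Vasquez.

Delgado, Sato, Takahashi, Achebe, Ferreira, Halvorsen, Horvat, Saleh, Vasquez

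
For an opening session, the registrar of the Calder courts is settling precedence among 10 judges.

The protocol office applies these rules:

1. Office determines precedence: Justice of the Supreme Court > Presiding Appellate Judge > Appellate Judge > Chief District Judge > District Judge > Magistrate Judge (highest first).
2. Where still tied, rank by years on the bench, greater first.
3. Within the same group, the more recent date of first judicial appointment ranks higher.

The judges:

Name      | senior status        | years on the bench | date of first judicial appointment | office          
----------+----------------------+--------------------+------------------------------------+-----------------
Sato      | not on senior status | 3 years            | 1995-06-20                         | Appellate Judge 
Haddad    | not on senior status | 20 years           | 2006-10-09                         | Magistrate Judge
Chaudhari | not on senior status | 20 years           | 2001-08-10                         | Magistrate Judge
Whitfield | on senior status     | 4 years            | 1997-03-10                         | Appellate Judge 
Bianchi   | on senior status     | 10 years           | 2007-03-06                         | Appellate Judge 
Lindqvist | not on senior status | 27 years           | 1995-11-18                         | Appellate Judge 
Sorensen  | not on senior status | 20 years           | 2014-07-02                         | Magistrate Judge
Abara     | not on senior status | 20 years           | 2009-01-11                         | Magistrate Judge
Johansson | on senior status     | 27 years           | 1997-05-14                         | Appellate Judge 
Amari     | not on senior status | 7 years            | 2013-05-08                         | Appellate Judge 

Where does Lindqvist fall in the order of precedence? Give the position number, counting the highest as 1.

By office: Johansson, Lindqvist, Bianchi, Amari, Whitfield and Sato (Appellate Judge); then Sorensen, Abara, Haddad and Chaudhari (Magistrate Judge).
Among Johansson, Lindqvist, Bianchi, Amari, Whitfield and Sato, by years on the bench (higher first): Johansson and Lindqvist (27 years) before Bianchi (10 years) before Amari (7 years) before Whitfield (4 years) before Sato (3 years).
Among Johansson and Lindqvist, by date of first judicial appointment (later first): Johansson (1997-05-14) before Lindqvist (1995-11-18).
Sorensen, Abara, Haddad and Chaudhari all have years on the bench 20 years, so the next rule applies.
Among Sorensen, Abara, Haddad and Chaudhari, by date of first judicial appointment (later first): Sorensen (2014-07-02) before Abara (2009-01-11) before Haddad (2006-10-09) before Chaudhari (2001-08-10).
Order: Johansson, Lindqvist, Bianchi, Amari, Whitfield, Sato, Sorensen, Abara, Haddad, Chaudhari. So position 2.

2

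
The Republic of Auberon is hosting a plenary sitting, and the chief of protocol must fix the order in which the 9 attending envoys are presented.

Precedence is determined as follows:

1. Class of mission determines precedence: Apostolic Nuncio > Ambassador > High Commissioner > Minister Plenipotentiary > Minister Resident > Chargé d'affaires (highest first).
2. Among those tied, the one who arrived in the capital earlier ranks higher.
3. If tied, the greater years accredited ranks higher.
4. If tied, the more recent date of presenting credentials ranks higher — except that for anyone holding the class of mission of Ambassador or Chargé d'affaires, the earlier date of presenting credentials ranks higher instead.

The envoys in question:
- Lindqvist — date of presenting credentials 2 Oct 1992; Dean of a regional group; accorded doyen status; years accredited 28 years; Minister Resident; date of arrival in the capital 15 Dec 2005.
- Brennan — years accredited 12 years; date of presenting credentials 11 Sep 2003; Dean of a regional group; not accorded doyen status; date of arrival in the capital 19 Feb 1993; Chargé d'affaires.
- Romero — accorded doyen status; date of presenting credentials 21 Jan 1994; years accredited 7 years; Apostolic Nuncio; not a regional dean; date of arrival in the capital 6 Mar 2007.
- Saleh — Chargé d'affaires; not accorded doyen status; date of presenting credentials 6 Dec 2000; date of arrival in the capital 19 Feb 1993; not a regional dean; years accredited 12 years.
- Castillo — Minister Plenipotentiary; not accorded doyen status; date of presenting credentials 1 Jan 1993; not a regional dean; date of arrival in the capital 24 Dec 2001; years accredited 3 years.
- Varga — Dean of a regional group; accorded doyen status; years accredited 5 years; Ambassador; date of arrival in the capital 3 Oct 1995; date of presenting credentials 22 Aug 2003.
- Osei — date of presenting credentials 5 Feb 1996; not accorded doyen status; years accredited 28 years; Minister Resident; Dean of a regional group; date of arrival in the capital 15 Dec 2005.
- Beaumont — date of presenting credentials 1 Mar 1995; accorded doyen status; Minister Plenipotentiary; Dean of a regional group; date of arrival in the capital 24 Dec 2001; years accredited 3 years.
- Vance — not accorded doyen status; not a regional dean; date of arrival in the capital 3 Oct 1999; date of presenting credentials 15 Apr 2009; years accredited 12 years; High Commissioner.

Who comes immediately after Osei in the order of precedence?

Lindqvist

By class of mission: Romero (Apostolic Nuncio); then Varga (Ambassador); then Vance (High Commissioner); then Beaumont and Castillo (Minister Plenipotentiary); then Osei and Lindqvist (Minister Resident); then Saleh and Brennan (Chargé d'affaires).
Beaumont and Castillo both have date of arrival in the capital 24 Dec 2001, so the next rule applies.
Beaumont and Castillo both have years accredited 3 years, so the next rule applies.
Among Beaumont and Castillo, by date of presenting credentials (later first): Beaumont (1 Mar 1995) before Castillo (1 Jan 1993).
Osei and Lindqvist both have date of arrival in the capital 15 Dec 2005, so the next rule applies.
Osei and Lindqvist both have years accredited 28 years, so the next rule applies.
Among Osei and Lindqvist, by date of presenting credentials (later first): Osei (5 Feb 1996) before Lindqvist (2 Oct 1992).
Saleh and Brennan both have date of arrival in the capital 19 Feb 1993, so the next rule applies.
Saleh and Brennan both have years accredited 12 years, so the next rule applies.
Among Saleh and Brennan, by date of presenting credentials (earlier first) (reversed rule for this group): Saleh (6 Dec 2000) before Brennan (11 Sep 2003).
Order: Romero, Varga, Vance, Beaumont, Castillo, Osei, Lindqvist, Saleh, Brennan.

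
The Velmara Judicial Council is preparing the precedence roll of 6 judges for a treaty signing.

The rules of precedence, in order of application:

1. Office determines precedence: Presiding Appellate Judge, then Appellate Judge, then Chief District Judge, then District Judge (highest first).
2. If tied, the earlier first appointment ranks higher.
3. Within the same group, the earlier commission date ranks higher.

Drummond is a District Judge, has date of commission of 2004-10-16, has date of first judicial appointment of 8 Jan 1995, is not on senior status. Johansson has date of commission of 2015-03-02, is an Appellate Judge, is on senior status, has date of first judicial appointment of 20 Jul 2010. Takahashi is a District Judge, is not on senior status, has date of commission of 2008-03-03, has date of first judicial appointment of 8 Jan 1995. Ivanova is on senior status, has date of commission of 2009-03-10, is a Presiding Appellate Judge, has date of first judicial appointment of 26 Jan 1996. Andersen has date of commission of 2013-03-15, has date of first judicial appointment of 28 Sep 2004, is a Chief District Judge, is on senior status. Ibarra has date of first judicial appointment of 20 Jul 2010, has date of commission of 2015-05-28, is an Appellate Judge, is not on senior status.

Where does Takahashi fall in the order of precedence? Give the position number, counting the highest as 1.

6

By office: Ivanova (Presiding Appellate Judge); then Johansson and Ibarra (Appellate Judge); then Andersen (Chief District Judge); then Drummond and Takahashi (District Judge).
Johansson and Ibarra both have date of first judicial appointment 20 Jul 2010, so the next rule applies.
Among Johansson and Ibarra, by date of commission (earlier first): Johansson (2015-03-02) before Ibarra (2015-05-28).
Drummond and Takahashi both have date of first judicial appointment 8 Jan 1995, so the next rule applies.
Among Drummond and Takahashi, by date of commission (earlier first): Drummond (2004-10-16) before Takahashi (2008-03-03).
Order: Ivanova, Johansson, Ibarra, Andersen, Drummond, Takahashi. So position 6.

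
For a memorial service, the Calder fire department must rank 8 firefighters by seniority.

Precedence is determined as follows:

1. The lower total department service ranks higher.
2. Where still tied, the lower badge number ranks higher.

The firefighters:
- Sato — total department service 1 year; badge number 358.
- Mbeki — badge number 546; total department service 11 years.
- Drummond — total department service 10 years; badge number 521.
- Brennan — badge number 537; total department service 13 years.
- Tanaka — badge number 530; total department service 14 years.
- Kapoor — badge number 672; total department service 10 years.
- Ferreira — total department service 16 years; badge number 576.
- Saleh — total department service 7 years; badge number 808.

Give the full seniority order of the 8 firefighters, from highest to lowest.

By total department service (lower first): Sato (1 year); then Saleh (7 years); then Drummond and Kapoor (both 10 years); then Mbeki (11 years); then Brennan (13 years); then Tanaka (14 years); then Ferreira (16 years).
Among Drummond and Kapoor, by badge number (lower first): Drummond (521) before Kapoor (672).
Full order: Sato, Saleh, Drummond, Kapoor, Mbeki, Brennan, Tanaka, Ferreira.

Sato, Saleh, Drummond, Kapoor, Mbeki, Brennan, Tanaka, Ferreira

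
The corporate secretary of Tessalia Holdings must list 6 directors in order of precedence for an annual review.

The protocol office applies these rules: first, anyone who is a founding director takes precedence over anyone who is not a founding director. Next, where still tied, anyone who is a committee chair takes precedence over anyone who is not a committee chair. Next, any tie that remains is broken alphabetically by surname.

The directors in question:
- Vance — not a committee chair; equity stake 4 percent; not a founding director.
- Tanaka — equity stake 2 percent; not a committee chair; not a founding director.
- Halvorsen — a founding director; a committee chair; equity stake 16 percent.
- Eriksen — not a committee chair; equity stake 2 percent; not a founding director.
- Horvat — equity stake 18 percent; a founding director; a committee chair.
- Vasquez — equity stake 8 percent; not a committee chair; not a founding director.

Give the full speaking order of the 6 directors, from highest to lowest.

By the first rule: Halvorsen and Horvat (both a founding director); then Eriksen, Tanaka, Vance and Vasquez (each not a founding director).
Halvorsen and Horvat are each a committee chair, so the next rule applies.
Among Halvorsen and Horvat, alphabetically by surname: Halvorsen before Horvat.
Eriksen, Tanaka, Vance and Vasquez are each not a committee chair, so the next rule applies.
Among Eriksen, Tanaka, Vance and Vasquez, alphabetically by surname: Eriksen before Tanaka before Vance before Vasquez.
Full order: Halvorsen, Horvat, Eriksen, Tanaka, Vance, Vasquez.

Halvorsen, Horvat, Eriksen, Tanaka, Vance, Vasquez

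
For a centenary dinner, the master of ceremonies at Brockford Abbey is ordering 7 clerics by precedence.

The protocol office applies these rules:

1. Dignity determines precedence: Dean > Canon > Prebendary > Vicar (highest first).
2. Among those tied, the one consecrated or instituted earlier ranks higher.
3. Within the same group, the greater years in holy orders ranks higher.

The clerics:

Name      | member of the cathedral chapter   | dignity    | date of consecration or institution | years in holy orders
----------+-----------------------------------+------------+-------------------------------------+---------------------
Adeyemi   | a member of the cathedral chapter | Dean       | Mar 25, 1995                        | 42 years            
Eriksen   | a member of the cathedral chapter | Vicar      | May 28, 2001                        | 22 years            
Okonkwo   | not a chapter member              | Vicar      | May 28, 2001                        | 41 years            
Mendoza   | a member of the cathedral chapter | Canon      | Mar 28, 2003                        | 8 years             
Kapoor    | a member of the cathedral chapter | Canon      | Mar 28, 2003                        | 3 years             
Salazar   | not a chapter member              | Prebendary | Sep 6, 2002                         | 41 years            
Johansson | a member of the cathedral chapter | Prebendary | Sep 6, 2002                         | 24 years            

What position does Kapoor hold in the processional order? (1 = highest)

3

By dignity: Adeyemi (Dean); then Mendoza and Kapoor (Canon); then Salazar and Johansson (Prebendary); then Okonkwo and Eriksen (Vicar).
Mendoza and Kapoor both have date of consecration or institution Mar 28, 2003, so the next rule applies.
Among Mendoza and Kapoor, by years in holy orders (higher first): Mendoza (8 years) before Kapoor (3 years).
Salazar and Johansson both have date of consecration or institution Sep 6, 2002, so the next rule applies.
Among Salazar and Johansson, by years in holy orders (higher first): Salazar (41 years) before Johansson (24 years).
Okonkwo and Eriksen both have date of consecration or institution May 28, 2001, so the next rule applies.
Among Okonkwo and Eriksen, by years in holy orders (higher first): Okonkwo (41 years) before Eriksen (22 years).
Order: Adeyemi, Mendoza, Kapoor, Salazar, Johansson, Okonkwo, Eriksen. So position 3.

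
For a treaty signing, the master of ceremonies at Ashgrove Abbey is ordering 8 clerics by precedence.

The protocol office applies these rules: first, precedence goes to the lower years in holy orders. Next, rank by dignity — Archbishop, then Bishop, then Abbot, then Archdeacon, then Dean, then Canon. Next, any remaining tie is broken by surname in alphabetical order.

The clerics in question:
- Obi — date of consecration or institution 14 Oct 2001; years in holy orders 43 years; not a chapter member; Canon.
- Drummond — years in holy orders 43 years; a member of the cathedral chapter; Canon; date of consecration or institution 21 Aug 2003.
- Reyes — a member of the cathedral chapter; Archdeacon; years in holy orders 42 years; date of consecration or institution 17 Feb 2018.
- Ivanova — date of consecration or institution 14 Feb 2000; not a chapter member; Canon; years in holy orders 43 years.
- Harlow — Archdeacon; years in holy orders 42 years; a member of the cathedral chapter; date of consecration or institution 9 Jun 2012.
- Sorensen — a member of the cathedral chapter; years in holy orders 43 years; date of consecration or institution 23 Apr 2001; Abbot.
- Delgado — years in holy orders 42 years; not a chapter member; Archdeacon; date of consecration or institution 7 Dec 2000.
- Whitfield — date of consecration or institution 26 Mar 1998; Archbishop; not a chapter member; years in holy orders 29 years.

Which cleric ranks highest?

Whitfield

By years in holy orders (lower first): Whitfield (29 years); then Delgado, Harlow and Reyes (each 42 years); then Sorensen, Drummond, Ivanova and Obi (each 43 years).
Delgado, Harlow and Reyes are each Archdeacon, so the next rule applies.
Among Delgado, Harlow and Reyes, alphabetically by surname: Delgado before Harlow before Reyes.
Among Sorensen, Drummond, Ivanova and Obi, by dignity: Sorensen (Abbot) before Drummond, Ivanova and Obi (Canon).
Among Drummond, Ivanova and Obi, alphabetically by surname: Drummond before Ivanova before Obi.
Order: Whitfield, Delgado, Harlow, Reyes, Sorensen, Drummond, Ivanova, Obi.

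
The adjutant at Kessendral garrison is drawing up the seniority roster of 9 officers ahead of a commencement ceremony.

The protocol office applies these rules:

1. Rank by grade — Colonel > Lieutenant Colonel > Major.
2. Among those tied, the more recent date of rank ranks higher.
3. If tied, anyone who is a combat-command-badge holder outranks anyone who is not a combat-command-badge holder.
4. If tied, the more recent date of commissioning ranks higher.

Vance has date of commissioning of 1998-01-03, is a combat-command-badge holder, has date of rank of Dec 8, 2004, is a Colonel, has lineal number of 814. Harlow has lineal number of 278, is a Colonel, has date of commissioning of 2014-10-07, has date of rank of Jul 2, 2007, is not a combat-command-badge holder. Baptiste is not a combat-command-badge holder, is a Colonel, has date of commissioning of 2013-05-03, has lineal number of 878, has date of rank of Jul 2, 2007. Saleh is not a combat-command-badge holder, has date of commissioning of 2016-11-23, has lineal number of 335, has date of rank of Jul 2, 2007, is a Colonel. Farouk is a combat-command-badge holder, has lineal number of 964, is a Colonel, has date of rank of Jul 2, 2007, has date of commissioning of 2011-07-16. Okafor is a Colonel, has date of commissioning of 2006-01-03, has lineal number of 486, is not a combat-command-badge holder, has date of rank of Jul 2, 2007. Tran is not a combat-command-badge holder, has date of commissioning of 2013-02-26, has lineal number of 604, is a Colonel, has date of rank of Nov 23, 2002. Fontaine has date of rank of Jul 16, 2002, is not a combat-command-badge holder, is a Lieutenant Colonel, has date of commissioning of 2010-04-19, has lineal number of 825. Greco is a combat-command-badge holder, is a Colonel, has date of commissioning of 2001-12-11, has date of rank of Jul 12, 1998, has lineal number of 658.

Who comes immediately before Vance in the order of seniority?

Okafor

By grade: Farouk, Saleh, Harlow, Baptiste, Okafor, Vance, Tran and Greco (Colonel); then Fontaine (Lieutenant Colonel).
Among Farouk, Saleh, Harlow, Baptiste, Okafor, Vance, Tran and Greco, by date of rank (later first): Farouk, Saleh, Harlow, Baptiste and Okafor (Jul 2, 2007) before Vance (Dec 8, 2004) before Tran (Nov 23, 2002) before Greco (Jul 12, 1998).
Among Farouk, Saleh, Harlow, Baptiste and Okafor, a combat-command-badge holder before not a combat-command-badge holder: Farouk (a combat-command-badge holder) before Saleh, Harlow, Baptiste and Okafor (not a combat-command-badge holder).
Among Saleh, Harlow, Baptiste and Okafor, by date of commissioning (later first): Saleh (2016-11-23) before Harlow (2014-10-07) before Baptiste (2013-05-03) before Okafor (2006-01-03).
Order: Farouk, Saleh, Harlow, Baptiste, Okafor, Vance, Tran, Greco, Fontaine.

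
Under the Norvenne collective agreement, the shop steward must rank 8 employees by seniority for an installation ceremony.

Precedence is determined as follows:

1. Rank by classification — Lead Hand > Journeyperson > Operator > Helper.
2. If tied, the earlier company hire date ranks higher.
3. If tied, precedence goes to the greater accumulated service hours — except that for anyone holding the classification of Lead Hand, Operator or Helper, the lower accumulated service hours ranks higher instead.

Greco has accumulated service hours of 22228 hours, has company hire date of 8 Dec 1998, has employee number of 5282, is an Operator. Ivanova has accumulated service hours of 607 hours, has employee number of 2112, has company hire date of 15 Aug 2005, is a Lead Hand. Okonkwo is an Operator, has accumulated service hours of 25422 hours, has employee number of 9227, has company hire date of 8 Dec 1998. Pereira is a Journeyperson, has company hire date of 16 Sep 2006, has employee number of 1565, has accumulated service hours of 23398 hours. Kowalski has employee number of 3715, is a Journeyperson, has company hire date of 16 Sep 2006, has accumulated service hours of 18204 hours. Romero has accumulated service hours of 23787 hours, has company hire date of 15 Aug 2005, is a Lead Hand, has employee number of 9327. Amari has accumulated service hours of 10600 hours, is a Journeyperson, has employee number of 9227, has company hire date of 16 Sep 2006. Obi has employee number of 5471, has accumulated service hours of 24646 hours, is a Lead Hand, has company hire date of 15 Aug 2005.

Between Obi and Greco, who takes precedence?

By classification: Ivanova, Romero and Obi (Lead Hand); then Pereira, Kowalski and Amari (Journeyperson); then Greco and Okonkwo (Operator).
Ivanova, Romero and Obi all have company hire date 15 Aug 2005, so the next rule applies.
Among Ivanova, Romero and Obi, by accumulated service hours (lower first) (reversed rule for this group): Ivanova (607 hours) before Romero (23787 hours) before Obi (24646 hours).
Pereira, Kowalski and Amari all have company hire date 16 Sep 2006, so the next rule applies.
Among Pereira, Kowalski and Amari, by accumulated service hours (higher first): Pereira (23398 hours) before Kowalski (18204 hours) before Amari (10600 hours).
Greco and Okonkwo both have company hire date 8 Dec 1998, so the next rule applies.
Among Greco and Okonkwo, by accumulated service hours (lower first) (reversed rule for this group): Greco (22228 hours) before Okonkwo (25422 hours).
So Obi takes precedence.

Obi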